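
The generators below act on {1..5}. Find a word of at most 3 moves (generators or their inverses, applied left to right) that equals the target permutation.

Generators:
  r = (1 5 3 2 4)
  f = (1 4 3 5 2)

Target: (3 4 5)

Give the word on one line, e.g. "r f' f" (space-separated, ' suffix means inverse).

r' r' f

  after r': (1 4 2 3 5)
  after r': (1 2 5 4 3)
  after f: (3 4 5)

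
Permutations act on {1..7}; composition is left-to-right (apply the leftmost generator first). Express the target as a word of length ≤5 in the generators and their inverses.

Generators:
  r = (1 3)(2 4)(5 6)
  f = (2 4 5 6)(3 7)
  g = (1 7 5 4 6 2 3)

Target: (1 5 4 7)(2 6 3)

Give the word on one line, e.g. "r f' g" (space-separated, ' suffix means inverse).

  after f': (2 6 5 4)(3 7)
  after g: (1 7)(3 5 6 4)
  after r: (1 7 3 6 2 4)
  after g: (1 5 4 7)(2 6 3)

f' g r g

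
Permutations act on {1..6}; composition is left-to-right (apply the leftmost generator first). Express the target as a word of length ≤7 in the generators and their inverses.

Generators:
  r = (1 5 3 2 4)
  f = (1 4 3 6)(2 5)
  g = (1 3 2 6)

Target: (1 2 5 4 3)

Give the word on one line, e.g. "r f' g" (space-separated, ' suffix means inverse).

  after f': (1 6 3 4)(2 5)
  after g: (2 5 6)(3 4)
  after f: (1 4 6 5)
  after f: (1 3 6 2 5 4)
  after g: (1 2 5 4 3)

f' g f f g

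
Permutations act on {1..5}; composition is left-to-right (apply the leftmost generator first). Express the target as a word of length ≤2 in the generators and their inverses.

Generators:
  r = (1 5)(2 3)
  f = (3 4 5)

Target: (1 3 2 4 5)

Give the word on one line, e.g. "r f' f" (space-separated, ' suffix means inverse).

r f

  after r: (1 5)(2 3)
  after f: (1 3 2 4 5)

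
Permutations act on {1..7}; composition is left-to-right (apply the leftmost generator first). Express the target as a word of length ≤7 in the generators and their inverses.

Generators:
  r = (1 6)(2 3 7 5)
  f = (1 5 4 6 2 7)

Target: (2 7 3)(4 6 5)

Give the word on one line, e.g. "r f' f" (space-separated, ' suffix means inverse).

f' r' r' r' f'

  after f': (1 7 2 6 4 5)
  after r': (1 3 2)(4 7 5 6)
  after r': (1 2 6 4 3 5)
  after r': (1 5 6 4 2)(3 7)
  after f': (2 7 3)(4 6 5)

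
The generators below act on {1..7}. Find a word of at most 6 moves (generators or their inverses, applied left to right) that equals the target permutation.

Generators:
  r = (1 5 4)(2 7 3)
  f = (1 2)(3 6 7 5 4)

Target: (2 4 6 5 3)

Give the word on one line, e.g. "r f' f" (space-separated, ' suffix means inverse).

  after f: (1 2)(3 6 7 5 4)
  after r': (1 3 6 2 4 7)
  after f': (1 4 6)(2 5 7)
  after r': (1 5 2)(3 7)(4 6)
  after r': (2 4 6 5 3)

f r' f' r' r'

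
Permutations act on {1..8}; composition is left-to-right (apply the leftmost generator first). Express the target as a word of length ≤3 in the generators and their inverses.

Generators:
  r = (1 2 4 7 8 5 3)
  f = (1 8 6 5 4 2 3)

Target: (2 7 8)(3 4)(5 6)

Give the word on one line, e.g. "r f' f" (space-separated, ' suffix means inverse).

f' r

  after f': (1 3 2 4 5 6 8)
  after r: (2 7 8)(3 4)(5 6)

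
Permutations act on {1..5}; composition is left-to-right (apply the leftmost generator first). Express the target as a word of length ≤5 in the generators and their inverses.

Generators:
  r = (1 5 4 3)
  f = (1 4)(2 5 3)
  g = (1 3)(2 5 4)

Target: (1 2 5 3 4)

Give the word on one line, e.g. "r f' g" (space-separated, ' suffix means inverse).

r' g r g'

  after r': (1 3 4 5)
  after g: (2 5 3)
  after r: (1 5)(2 4 3)
  after g': (1 2 5 3 4)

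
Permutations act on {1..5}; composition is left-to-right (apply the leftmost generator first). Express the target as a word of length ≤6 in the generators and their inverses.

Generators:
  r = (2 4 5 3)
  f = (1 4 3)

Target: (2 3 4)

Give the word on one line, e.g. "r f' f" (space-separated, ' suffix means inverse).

  after f': (1 3 4)
  after r': (1 5 4)(2 3)
  after f: (1 5 3 2)
  after r': (1 4 2)
  after f': (2 3 4)

f' r' f r' f'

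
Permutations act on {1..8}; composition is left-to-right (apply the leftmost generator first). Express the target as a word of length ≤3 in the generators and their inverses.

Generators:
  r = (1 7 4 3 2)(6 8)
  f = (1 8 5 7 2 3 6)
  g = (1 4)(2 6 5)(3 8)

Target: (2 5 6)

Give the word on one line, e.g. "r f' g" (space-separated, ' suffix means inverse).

g g

  after g: (1 4)(2 6 5)(3 8)
  after g: (2 5 6)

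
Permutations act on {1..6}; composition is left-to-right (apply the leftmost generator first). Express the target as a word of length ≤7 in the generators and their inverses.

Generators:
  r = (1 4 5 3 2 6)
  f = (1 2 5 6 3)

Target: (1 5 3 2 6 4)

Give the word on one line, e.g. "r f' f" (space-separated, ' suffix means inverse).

f f r f' f'

  after f: (1 2 5 6 3)
  after f: (1 5 3 2 6)
  after r: (1 3 6 4 5 2)
  after f': (1 6 4 2 3 5)
  after f': (1 5 3 2 6 4)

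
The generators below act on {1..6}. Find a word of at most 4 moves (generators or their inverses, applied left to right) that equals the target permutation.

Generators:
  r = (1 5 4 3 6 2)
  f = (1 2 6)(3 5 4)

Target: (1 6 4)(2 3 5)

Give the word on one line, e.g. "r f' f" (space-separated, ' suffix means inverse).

  after r: (1 5 4 3 6 2)
  after r: (1 4 6)(2 5 3)
  after r: (1 3)(2 4)(5 6)
  after r: (1 6 4)(2 3 5)

r r r r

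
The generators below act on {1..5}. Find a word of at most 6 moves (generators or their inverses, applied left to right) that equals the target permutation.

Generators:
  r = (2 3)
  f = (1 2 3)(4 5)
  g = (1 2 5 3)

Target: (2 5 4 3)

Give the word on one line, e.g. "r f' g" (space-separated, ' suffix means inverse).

  after f: (1 2 3)(4 5)
  after g': (2 5 4)
  after f': (1 3 2 4)
  after r: (1 2 4)
  after f': (2 5 4 3)

f g' f' r f'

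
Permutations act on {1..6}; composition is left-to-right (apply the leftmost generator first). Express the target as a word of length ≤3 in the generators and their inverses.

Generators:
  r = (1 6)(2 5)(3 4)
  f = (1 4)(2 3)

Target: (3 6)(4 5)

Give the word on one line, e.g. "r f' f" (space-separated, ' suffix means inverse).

r f' r

  after r: (1 6)(2 5)(3 4)
  after f': (1 6 4 2 5 3)
  after r: (3 6)(4 5)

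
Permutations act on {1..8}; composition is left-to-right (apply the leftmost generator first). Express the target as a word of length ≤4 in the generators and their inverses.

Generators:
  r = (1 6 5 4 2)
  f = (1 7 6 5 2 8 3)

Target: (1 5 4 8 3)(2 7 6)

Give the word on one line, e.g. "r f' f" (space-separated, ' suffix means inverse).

r f

  after r: (1 6 5 4 2)
  after f: (1 5 4 8 3)(2 7 6)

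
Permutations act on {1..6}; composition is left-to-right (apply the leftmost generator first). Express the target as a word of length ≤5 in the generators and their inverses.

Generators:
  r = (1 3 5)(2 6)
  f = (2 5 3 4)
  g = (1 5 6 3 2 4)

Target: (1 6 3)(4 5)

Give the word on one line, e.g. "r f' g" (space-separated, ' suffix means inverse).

f g' g' r' f

  after f: (2 5 3 4)
  after g': (1 4 3 2)(5 6)
  after g': (1 2 4 6)
  after r': (1 6 5 3)(2 4)
  after f: (1 6 3)(4 5)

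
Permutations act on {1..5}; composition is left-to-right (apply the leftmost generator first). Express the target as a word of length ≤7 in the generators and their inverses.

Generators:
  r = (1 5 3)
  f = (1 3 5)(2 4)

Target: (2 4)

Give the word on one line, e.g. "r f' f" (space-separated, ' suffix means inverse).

f' r' f f r'

  after f': (1 5 3)(2 4)
  after r': (2 4)
  after f: (1 3 5)
  after f: (1 5 3)(2 4)
  after r': (2 4)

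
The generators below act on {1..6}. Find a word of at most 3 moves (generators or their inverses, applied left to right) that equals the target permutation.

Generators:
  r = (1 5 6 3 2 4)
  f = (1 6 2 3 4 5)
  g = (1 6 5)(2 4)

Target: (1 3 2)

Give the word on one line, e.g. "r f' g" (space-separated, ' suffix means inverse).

g r

  after g: (1 6 5)(2 4)
  after r: (1 3 2)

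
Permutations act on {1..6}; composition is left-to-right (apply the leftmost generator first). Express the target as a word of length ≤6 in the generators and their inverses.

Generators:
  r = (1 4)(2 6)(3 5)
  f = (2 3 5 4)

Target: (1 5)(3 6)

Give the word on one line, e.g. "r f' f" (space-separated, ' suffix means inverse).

r' f' f' r'

  after r': (1 4)(2 6)(3 5)
  after f': (1 5 2 6 4)
  after f': (1 3 2 6 5 4)
  after r': (1 5)(3 6)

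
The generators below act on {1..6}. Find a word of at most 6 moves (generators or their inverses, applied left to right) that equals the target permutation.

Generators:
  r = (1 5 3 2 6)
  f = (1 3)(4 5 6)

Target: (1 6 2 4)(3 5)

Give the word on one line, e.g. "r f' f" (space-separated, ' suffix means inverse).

  after r': (1 6 2 3 5)
  after r': (1 2 5 6 3)
  after f: (1 2 6)(4 5)
  after f: (1 2 4 6 3)
  after r: (1 6 2 4)(3 5)

r' r' f f r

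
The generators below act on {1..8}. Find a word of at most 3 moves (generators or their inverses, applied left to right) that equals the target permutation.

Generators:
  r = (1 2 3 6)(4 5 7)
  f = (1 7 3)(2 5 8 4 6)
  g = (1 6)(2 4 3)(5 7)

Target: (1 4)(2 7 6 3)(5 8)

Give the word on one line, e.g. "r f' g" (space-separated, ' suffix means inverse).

  after f: (1 7 3)(2 5 8 4 6)
  after r: (1 4)(2 7 6 3)(5 8)

f r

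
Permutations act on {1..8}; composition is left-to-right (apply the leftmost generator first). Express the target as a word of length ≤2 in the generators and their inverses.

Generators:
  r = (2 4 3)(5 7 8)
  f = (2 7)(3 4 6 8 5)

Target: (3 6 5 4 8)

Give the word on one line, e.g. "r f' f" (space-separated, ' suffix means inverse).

f f

  after f: (2 7)(3 4 6 8 5)
  after f: (3 6 5 4 8)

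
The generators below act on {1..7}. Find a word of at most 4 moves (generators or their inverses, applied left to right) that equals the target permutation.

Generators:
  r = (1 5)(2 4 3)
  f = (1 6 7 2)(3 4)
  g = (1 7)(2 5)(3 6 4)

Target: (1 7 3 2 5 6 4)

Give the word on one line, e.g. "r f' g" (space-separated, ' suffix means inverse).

  after r': (1 5)(2 3 4)
  after g: (1 2 6 4 5 7)
  after f': (1 7 2)(3 4 5 6)
  after r': (1 7 3 2 5 6 4)

r' g f' r'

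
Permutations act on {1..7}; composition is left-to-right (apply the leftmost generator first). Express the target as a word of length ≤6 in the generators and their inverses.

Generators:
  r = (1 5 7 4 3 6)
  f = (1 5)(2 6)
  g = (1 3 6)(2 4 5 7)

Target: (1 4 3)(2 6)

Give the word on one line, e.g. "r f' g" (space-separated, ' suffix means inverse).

g f r f' g

  after g: (1 3 6)(2 4 5 7)
  after f: (1 3 2 4)(5 7 6)
  after r: (1 6 7)(2 3)(4 5)
  after f': (1 2 3 6 7 5 4)
  after g: (1 4 3)(2 6)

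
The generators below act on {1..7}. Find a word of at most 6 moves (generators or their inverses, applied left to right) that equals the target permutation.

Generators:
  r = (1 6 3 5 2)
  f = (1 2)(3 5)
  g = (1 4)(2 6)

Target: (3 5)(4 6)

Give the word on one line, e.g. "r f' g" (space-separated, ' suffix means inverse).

  after r': (1 2 5 3 6)
  after f: (2 3 6)
  after r: (1 6)(2 5)
  after g: (1 2 5 6 4)
  after r: (3 5)(4 6)

r' f r g r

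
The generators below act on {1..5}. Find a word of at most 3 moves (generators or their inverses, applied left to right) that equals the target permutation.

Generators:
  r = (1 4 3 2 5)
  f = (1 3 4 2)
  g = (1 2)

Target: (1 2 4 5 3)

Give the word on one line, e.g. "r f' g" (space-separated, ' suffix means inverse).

  after r: (1 4 3 2 5)
  after r: (1 3 5 4 2)
  after r: (1 2 4 5 3)

r r r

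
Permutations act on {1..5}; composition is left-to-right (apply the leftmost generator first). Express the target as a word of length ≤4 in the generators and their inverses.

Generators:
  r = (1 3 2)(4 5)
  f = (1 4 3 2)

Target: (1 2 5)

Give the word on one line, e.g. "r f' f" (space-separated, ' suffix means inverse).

f' f' r' f'

  after f': (1 2 3 4)
  after f': (1 3)(2 4)
  after r': (2 5 4 3)
  after f': (1 2 5)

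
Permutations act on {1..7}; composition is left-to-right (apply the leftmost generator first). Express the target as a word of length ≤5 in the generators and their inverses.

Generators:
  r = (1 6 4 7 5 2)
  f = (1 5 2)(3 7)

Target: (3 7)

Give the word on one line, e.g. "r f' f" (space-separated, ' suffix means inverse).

  after f: (1 5 2)(3 7)
  after f: (1 2 5)
  after f: (3 7)

f f f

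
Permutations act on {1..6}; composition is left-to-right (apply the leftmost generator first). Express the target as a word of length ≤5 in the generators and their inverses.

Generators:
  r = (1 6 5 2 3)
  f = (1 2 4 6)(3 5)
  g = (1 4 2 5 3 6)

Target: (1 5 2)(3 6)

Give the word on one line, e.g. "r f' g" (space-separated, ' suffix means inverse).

  after r: (1 6 5 2 3)
  after f': (1 4 2 5)(3 6)
  after g': (5 6)
  after r: (1 6 2 3)
  after r: (1 5 2)(3 6)

r f' g' r r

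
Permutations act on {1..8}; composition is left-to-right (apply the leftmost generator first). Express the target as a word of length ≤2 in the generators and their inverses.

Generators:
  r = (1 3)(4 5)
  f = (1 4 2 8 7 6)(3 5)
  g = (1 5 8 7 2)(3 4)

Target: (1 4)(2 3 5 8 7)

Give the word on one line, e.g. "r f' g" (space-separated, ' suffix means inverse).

g r

  after g: (1 5 8 7 2)(3 4)
  after r: (1 4)(2 3 5 8 7)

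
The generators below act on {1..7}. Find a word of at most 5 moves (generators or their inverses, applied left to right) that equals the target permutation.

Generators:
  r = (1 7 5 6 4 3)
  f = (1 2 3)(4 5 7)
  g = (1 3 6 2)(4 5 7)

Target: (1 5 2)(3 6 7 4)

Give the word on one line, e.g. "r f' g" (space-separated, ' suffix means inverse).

r g f' g'

  after r: (1 7 5 6 4 3)
  after g: (1 4 6 5 2)
  after f': (1 7 5)(2 3)(4 6)
  after g': (1 5 2)(3 6 7 4)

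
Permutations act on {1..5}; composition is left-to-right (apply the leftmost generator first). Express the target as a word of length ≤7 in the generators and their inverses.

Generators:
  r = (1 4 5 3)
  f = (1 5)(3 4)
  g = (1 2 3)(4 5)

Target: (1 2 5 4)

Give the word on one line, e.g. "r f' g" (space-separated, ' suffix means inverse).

  after g': (1 3 2)(4 5)
  after f: (1 4)(2 5 3)
  after f: (1 3 2)(4 5)
  after r: (2 4 3)
  after g: (1 2 5 4)

g' f f r g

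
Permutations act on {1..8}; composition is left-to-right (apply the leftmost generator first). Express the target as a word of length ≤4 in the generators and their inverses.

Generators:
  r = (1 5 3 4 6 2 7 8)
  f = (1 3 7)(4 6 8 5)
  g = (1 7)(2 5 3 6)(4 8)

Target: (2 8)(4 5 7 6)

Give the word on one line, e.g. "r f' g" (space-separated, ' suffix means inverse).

f f r r

  after f: (1 3 7)(4 6 8 5)
  after f: (1 7 3)(4 8)(5 6)
  after r: (1 8 6 3 5 2 7 4)
  after r: (2 8)(4 5 7 6)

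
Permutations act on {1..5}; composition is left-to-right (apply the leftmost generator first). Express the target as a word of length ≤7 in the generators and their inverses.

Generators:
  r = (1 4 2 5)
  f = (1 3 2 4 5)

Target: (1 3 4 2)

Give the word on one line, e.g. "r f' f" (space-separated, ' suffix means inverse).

f' r f r r

  after f': (1 5 4 2 3)
  after r: (2 3 4 5)
  after f: (1 3 5 4)
  after r: (1 3)(2 5)
  after r: (1 3 4 2)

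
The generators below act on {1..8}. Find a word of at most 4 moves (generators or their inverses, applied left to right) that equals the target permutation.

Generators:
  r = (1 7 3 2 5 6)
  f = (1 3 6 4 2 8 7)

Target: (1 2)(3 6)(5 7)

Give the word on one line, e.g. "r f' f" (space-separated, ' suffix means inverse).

r r r

  after r: (1 7 3 2 5 6)
  after r: (1 3 5)(2 6 7)
  after r: (1 2)(3 6)(5 7)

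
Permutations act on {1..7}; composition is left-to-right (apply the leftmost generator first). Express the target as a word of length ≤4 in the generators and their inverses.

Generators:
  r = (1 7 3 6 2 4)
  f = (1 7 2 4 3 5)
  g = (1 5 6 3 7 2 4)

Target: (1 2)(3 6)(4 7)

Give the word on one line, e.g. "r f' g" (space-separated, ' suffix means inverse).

  after f: (1 7 2 4 3 5)
  after g: (1 2)(3 6)(4 7)

f g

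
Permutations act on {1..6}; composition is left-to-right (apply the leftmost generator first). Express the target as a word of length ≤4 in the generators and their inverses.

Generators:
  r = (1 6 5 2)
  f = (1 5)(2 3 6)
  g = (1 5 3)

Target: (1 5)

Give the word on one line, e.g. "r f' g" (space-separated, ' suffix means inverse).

g' r' f' r'

  after g': (1 3 5)
  after r': (1 3 6)(2 5)
  after f': (1 2)(5 6)
  after r': (1 5)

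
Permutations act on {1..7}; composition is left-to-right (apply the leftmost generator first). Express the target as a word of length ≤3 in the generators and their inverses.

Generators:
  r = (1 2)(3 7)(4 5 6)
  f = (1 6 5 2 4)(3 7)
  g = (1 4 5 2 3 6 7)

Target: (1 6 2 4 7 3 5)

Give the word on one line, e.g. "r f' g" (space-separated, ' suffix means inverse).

  after g': (1 7 6 3 2 5 4)
  after g': (1 6 2 4 7 3 5)

g' g'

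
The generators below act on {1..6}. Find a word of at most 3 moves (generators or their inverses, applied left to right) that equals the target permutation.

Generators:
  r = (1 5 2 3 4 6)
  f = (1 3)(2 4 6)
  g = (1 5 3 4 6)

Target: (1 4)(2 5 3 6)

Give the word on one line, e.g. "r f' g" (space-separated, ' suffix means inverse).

  after r': (1 6 4 3 2 5)
  after f': (1 4)(2 5 3 6)

r' f'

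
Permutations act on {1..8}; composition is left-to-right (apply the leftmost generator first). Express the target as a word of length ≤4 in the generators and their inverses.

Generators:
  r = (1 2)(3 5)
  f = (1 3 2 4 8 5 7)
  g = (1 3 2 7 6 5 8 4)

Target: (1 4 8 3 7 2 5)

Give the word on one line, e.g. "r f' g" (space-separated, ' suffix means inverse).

  after r: (1 2)(3 5)
  after f: (1 4 8 5 2 3 7)
  after r: (1 4 8 3 7 2 5)

r f r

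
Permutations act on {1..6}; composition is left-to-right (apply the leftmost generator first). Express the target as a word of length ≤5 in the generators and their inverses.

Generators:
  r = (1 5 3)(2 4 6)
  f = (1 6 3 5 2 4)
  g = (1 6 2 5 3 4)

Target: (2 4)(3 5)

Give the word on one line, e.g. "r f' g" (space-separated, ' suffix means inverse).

  after r: (1 5 3)(2 4 6)
  after f': (1 3 4)(5 6)
  after g': (1 5)(2 6)
  after r: (1 3)(4 6)
  after r: (2 4)(3 5)

r f' g' r r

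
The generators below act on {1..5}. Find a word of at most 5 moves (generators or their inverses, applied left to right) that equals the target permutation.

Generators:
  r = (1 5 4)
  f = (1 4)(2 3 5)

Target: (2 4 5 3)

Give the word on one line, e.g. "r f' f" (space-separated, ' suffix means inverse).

f' r' r'

  after f': (1 4)(2 5 3)
  after r': (1 5 3 2)
  after r': (2 4 5 3)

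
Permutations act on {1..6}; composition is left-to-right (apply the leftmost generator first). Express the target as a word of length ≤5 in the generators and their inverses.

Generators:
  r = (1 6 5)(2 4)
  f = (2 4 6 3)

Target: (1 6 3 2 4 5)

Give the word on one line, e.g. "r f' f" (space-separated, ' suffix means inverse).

f r' r'

  after f: (2 4 6 3)
  after r': (1 5 6 3 4)
  after r': (1 6 3 2 4 5)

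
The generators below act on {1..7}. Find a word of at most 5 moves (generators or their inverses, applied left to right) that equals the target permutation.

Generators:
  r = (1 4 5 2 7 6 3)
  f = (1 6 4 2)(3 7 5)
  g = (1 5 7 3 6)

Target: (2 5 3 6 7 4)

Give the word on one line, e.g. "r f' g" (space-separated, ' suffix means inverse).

  after r': (1 3 6 7 2 5 4)
  after f': (1 5 6 3)(2 7 4)
  after g': (2 5 3 6 7 4)

r' f' g'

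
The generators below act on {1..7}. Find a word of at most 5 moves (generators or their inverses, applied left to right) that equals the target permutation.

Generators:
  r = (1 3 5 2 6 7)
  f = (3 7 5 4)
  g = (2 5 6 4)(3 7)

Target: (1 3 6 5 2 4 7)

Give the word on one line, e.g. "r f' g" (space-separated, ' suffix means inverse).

  after g: (2 5 6 4)(3 7)
  after r': (1 7)(2 3 6 4 5)
  after f': (1 3 6 5 2 4 7)

g r' f'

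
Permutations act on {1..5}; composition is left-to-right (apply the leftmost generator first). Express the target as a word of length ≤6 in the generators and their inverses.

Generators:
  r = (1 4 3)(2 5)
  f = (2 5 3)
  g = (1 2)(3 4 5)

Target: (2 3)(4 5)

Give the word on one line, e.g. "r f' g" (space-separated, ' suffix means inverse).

g' g' g' g' f'

  after g': (1 2)(3 5 4)
  after g': (3 4 5)
  after g': (1 2)
  after g': (3 5 4)
  after f': (2 3)(4 5)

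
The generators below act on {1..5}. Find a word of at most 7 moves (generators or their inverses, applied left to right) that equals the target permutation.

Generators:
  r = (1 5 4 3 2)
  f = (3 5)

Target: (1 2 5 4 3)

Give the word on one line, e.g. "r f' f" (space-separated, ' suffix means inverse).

r' f r f r'

  after r': (1 2 3 4 5)
  after f: (1 2 5)(3 4)
  after r: (2 4)
  after f: (2 4)(3 5)
  after r': (1 2 5 4 3)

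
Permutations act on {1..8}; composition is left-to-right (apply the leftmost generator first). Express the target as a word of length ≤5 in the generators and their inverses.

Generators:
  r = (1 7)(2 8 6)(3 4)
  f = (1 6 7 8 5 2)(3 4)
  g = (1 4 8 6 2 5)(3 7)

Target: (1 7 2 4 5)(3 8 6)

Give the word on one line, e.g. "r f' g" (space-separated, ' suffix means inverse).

f r' g f

  after f: (1 6 7 8 5 2)(3 4)
  after r': (1 8 5 6)(2 7)
  after g: (1 6 4 8)(2 3 7 5)
  after f: (1 7 2 4 5)(3 8 6)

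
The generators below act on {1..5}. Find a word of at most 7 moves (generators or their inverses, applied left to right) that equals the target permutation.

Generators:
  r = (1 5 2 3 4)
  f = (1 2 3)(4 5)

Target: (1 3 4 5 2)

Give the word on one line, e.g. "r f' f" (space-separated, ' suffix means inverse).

  after r: (1 5 2 3 4)
  after f: (1 4 2)(3 5)
  after r: (2 5 4 3)
  after f: (1 2 4)
  after r: (1 3 4 5 2)

r f r f r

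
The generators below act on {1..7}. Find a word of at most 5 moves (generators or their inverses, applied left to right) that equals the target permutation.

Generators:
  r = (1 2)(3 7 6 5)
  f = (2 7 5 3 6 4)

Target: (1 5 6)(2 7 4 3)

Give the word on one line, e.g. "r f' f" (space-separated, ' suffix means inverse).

  after r: (1 2)(3 7 6 5)
  after f': (1 4 6 7 3 2)
  after f': (1 6 2)(3 4)(5 7)
  after r': (1 7 6)(3 4 5)
  after f: (1 5 6)(2 7 4 3)

r f' f' r' f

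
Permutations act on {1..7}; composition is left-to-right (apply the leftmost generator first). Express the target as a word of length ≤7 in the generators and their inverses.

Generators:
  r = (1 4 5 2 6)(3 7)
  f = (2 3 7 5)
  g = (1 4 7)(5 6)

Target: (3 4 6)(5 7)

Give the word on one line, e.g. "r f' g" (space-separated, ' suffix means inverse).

g' r g f g

  after g': (1 7 4)(5 6)
  after r: (1 3 7 5)(2 6)
  after g: (1 3)(2 5 4 7 6)
  after f: (1 7 6 3)(4 5)
  after g: (3 4 6)(5 7)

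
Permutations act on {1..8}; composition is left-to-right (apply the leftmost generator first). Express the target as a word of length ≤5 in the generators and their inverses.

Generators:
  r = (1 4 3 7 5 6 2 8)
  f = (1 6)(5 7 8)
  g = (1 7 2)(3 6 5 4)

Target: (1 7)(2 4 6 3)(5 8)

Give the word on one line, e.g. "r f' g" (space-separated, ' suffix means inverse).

f' g' r' g' f

  after f': (1 6)(5 8 7)
  after g': (1 3 4 5 8)(2 7 6)
  after r': (1 4 7 5 2 3)
  after g': (1 5 7 6 3 2 4)
  after f: (1 7)(2 4 6 3)(5 8)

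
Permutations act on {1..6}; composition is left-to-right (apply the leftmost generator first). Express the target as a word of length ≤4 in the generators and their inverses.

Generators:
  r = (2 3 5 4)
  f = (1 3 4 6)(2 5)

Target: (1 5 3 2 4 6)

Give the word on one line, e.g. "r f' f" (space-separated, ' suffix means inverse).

  after f: (1 3 4 6)(2 5)
  after r: (1 5 3 2 4 6)

f r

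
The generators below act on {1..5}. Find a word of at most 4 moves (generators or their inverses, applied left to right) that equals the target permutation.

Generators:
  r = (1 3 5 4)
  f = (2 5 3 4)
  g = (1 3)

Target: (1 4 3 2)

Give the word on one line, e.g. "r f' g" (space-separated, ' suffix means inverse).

f' r f

  after f': (2 4 3 5)
  after r: (1 3 4 5 2)
  after f: (1 4 3 2)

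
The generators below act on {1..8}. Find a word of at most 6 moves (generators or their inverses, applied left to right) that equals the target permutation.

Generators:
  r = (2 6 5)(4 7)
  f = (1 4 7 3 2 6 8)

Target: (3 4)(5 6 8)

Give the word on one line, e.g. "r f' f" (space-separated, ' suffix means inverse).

  after r: (2 6 5)(4 7)
  after f': (1 8 6 5 3 7)
  after r': (1 8 2 5 3 4 7)
  after f: (2 5)(3 7 4)(6 8)
  after r: (3 4)(5 6 8)

r f' r' f r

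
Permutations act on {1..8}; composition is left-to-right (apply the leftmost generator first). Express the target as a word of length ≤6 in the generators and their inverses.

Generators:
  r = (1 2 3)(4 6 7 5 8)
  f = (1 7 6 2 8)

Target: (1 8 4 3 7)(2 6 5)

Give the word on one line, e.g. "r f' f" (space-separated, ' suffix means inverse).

f' r' f' r

  after f': (1 8 2 6 7)
  after r': (1 5 7 3 2 4 8)
  after f': (1 5)(2 4)(3 6 7)
  after r: (1 8 4 3 7)(2 6 5)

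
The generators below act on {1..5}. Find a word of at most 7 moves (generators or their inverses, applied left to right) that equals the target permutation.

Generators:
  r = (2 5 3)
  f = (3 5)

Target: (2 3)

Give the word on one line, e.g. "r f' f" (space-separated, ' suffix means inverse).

f' r f' f' r

  after f': (3 5)
  after r: (2 5)
  after f': (2 3 5)
  after f': (2 5)
  after r: (2 3)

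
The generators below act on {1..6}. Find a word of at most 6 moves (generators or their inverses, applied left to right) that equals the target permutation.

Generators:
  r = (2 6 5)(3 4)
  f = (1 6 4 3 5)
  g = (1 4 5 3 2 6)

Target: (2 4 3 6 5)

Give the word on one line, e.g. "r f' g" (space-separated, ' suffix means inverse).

r g g f r'

  after r: (2 6 5)(3 4)
  after g: (1 4 2)(3 5 6)
  after g: (1 5)(2 4 6)
  after f: (2 3 5 6)
  after r': (2 4 3 6 5)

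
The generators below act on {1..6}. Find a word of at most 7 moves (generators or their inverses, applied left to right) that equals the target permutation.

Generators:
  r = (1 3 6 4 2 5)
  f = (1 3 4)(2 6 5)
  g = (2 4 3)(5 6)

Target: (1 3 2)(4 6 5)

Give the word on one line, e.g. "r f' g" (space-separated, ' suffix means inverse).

  after g': (2 3 4)(5 6)
  after r: (1 3 2 6)(4 5)
  after f: (1 4 2 5)(3 6)
  after r: (1 2)(3 4 5)
  after g': (1 3 2)(4 6 5)

g' r f r g'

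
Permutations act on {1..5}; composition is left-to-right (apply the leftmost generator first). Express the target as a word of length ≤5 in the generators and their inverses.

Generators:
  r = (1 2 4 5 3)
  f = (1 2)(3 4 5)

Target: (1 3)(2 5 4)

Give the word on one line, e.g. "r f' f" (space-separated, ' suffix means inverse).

f r' r'

  after f: (1 2)(3 4 5)
  after r': (2 3)
  after r': (1 3)(2 5 4)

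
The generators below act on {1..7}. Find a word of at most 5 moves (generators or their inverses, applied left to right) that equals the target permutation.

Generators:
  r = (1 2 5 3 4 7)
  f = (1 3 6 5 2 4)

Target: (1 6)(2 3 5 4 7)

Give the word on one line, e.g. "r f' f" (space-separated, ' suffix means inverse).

r f' f'

  after r: (1 2 5 3 4 7)
  after f': (1 5)(2 6 3)(4 7)
  after f': (1 6)(2 3 5 4 7)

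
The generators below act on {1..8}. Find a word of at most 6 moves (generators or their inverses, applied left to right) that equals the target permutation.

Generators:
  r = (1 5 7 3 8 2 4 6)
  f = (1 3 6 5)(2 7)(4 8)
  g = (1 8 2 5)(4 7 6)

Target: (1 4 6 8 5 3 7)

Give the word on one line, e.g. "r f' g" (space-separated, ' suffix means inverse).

  after f: (1 3 6 5)(2 7)(4 8)
  after r: (1 8 6 7 4 2 3)
  after r: (1 2 8)(3 5 7 6)
  after r: (1 4 6 8 5 3 7)

f r r r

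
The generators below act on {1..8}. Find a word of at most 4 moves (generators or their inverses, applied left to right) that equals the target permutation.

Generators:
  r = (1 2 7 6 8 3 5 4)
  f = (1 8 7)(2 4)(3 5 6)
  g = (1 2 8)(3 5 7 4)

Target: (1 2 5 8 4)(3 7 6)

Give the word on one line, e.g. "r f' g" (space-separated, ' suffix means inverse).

  after f': (1 7 8)(2 4)(3 6 5)
  after r': (1 2 5 8 4)(3 7 6)

f' r'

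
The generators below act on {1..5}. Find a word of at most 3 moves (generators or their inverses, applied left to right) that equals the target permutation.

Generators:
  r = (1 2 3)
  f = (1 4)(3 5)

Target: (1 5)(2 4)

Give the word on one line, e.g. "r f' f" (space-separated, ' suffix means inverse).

  after r': (1 3 2)
  after f: (1 5 3 2 4)
  after r: (1 5)(2 4)

r' f r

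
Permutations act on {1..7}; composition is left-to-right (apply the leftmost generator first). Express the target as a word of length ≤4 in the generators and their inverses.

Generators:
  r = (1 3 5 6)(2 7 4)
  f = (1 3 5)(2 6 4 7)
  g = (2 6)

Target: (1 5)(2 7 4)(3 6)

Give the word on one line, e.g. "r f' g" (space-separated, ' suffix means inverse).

  after r': (1 6 5 3)(2 4 7)
  after r': (1 5)(2 7 4)(3 6)

r' r'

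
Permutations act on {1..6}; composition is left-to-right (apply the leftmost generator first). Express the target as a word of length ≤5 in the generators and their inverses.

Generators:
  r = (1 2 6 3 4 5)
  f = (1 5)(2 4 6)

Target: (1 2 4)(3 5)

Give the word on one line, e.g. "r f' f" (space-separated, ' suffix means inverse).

f r r r f

  after f: (1 5)(2 4 6)
  after r: (2 5)(3 4)
  after r: (1 2)(3 5 6)
  after r: (1 6 4 5 3)
  after f: (1 2 4)(3 5)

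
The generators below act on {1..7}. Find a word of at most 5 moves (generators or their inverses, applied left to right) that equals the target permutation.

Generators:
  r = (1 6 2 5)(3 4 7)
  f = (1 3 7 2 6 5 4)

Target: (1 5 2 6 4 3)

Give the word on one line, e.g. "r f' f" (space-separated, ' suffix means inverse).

  after f': (1 4 5 6 2 7 3)
  after f': (1 5 2 3 4 6 7)
  after r: (2 4)(3 7 6)
  after f': (1 4 7 2 5 6)
  after f': (1 5 2 6 4 3)

f' f' r f' f'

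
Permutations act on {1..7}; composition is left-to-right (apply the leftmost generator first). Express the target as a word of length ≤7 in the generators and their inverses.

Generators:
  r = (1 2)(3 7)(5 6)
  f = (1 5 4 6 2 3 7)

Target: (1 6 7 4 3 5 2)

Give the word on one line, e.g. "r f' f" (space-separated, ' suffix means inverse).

  after f: (1 5 4 6 2 3 7)
  after f: (1 4 2 7 5 6 3)
  after r': (1 4)(2 3)(6 7)
  after f': (1 5)(3 6)(4 7)
  after r': (1 6 7 4 3 5 2)

f f r' f' r'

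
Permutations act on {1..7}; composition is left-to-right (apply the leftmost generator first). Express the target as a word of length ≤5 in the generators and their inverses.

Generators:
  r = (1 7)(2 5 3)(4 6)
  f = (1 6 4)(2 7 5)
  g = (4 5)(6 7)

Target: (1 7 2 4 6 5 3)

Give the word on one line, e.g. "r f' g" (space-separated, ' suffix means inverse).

  after r: (1 7)(2 5 3)(4 6)
  after f': (1 2 7 4)(3 5)
  after g': (1 2 6 7 5 3 4)
  after f: (1 7 2 4 6 5 3)

r f' g' f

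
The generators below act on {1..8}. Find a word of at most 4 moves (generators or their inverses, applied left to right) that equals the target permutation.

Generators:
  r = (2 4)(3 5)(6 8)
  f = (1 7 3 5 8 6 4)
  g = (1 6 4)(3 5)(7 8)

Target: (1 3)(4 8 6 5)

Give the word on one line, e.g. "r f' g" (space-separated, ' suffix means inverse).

  after g: (1 6 4)(3 5)(7 8)
  after f': (1 8)(5 7)
  after f': (1 5)(3 7)(4 6 8)
  after f': (1 3)(4 8 6 5)

g f' f' f'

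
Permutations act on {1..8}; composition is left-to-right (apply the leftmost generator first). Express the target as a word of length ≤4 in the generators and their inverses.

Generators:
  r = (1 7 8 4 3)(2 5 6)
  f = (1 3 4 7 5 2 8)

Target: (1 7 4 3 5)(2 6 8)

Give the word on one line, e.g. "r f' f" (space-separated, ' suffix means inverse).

f' r f

  after f': (1 8 2 5 7 4 3)
  after r: (1 4)(2 6)(3 7)(5 8)
  after f: (1 7 4 3 5)(2 6 8)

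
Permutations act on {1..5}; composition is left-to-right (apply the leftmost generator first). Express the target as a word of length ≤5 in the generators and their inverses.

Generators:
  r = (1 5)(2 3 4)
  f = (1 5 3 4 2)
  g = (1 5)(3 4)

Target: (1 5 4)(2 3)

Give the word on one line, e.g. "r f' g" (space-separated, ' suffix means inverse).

  after g': (1 5)(3 4)
  after f': (2 4 5)
  after r': (1 5 4)(2 3)

g' f' r'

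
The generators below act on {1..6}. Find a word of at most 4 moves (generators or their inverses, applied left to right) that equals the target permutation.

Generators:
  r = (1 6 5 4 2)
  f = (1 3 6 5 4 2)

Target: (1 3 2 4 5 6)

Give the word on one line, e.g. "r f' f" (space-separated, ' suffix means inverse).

f r' r'

  after f: (1 3 6 5 4 2)
  after r': (1 3)
  after r': (1 3 2 4 5 6)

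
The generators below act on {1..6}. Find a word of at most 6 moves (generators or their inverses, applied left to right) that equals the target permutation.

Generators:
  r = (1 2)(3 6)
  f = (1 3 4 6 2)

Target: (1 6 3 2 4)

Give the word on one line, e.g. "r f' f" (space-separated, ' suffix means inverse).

r' f' f' r f

  after r': (1 2)(3 6)
  after f': (1 6)(3 4)
  after f': (1 4)(2 6)
  after r: (1 4 2 3 6)
  after f: (1 6 3 2 4)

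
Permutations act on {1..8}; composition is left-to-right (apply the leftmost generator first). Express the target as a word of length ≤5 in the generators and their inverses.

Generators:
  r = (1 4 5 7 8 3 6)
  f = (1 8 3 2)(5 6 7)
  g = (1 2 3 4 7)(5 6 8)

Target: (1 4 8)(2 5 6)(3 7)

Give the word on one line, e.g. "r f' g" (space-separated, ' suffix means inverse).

g f' g

  after g: (1 2 3 4 7)(5 6 8)
  after f': (1 3 4 6)(2 8 7)
  after g: (1 4 8)(2 5 6)(3 7)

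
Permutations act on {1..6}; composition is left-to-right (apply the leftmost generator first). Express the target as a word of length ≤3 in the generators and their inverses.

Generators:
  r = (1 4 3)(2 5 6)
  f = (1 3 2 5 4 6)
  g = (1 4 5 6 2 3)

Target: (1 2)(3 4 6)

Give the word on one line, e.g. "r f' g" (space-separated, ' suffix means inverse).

  after f': (1 6 4 5 2 3)
  after r: (1 2)(3 4 6)

f' r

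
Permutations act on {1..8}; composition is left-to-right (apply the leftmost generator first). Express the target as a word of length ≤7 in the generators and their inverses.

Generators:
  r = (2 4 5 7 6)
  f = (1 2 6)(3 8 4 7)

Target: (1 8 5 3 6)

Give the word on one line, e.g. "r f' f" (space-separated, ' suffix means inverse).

f f r' f' f'

  after f: (1 2 6)(3 8 4 7)
  after f: (1 6 2)(3 4)(7 8)
  after r': (1 7 8 5 4 3 2)
  after f': (1 4 7 3)(2 6)(5 8)
  after f': (1 8 5 3 6)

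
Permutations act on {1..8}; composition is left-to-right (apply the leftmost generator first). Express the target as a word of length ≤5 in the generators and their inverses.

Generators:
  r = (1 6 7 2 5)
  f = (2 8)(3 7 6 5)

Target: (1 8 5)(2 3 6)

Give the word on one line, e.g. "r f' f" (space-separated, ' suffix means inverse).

f' r f r' f'

  after f': (2 8)(3 5 6 7)
  after r: (1 6 2 8 5 7 3)
  after f: (1 5 6 8 3)
  after r': (1 2 7 6 8 3 5)
  after f': (1 8 5)(2 3 6)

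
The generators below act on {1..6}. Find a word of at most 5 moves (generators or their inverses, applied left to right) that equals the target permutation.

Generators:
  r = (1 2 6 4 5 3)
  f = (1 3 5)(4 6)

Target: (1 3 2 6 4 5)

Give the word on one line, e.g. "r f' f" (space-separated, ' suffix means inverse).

f f r

  after f: (1 3 5)(4 6)
  after f: (1 5 3)
  after r: (1 3 2 6 4 5)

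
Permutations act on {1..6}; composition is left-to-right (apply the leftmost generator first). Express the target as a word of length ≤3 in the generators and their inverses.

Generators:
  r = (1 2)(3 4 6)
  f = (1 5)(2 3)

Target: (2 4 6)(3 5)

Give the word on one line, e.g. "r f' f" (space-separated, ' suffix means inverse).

f r f'

  after f: (1 5)(2 3)
  after r: (1 5 2 4 6 3)
  after f': (2 4 6)(3 5)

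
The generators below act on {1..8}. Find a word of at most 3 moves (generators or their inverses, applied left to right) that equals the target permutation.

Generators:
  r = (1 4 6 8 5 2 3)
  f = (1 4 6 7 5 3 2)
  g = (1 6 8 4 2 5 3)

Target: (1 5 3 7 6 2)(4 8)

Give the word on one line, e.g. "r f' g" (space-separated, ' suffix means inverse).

  after g': (1 3 5 2 4 8 6)
  after f': (1 5 3 7 6 2)(4 8)

g' f'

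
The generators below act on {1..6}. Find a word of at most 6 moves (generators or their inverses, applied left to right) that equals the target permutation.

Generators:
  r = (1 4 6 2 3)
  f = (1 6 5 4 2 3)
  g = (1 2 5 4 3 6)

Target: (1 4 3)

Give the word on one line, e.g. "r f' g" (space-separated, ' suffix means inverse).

g r' g f' g'

  after g: (1 2 5 4 3 6)
  after r': (1 6 3 4 2 5)
  after g: (2 4 5)
  after f': (1 3 2 5 4 6)
  after g': (1 4 3)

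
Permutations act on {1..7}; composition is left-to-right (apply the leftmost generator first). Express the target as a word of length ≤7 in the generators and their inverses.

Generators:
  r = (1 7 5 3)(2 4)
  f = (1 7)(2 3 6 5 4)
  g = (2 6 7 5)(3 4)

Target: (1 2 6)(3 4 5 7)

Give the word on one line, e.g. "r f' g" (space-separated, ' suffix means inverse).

f g r g r

  after f: (1 7)(2 3 6 5 4)
  after g: (1 5 3 7)(2 4 6)
  after r: (1 3 5)(4 6)
  after g: (1 4 7 5)(2 6 3)
  after r: (1 2 6)(3 4 5 7)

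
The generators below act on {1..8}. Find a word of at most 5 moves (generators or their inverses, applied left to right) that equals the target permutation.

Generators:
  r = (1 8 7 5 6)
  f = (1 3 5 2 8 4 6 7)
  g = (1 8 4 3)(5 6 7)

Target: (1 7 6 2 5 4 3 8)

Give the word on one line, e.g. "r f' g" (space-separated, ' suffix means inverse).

  after g': (1 3 4 8)(5 7 6)
  after f: (1 5)(2 8 3 6)
  after r: (1 6 2 7 5 8 3)
  after g: (1 7 6 2 5 4 3 8)

g' f r g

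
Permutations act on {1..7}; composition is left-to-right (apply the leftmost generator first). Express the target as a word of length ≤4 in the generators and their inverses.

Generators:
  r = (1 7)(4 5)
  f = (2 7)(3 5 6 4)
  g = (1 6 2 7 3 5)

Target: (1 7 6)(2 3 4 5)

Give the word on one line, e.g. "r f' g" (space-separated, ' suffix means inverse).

  after r: (1 7)(4 5)
  after f': (1 2 7)(3 4)(5 6)
  after g: (1 7 6)(2 3 4 5)

r f' g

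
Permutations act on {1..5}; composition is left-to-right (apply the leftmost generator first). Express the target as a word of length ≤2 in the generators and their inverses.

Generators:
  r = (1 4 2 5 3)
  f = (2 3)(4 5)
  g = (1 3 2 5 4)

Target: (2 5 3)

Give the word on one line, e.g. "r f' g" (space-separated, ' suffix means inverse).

r' g'

  after r': (1 3 5 2 4)
  after g': (2 5 3)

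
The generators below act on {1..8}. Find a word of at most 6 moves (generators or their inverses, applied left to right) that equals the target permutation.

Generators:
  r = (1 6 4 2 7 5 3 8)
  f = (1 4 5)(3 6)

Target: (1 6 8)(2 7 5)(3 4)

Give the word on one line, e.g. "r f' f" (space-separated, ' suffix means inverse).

f' r f' f' f'

  after f': (1 5 4)(3 6)
  after r: (1 3 4 6 8)(2 7 5)
  after f': (1 6 8 5 2 7 4 3)
  after f': (1 3 5 2 7)(4 6 8)
  after f': (1 6 8)(2 7 5)(3 4)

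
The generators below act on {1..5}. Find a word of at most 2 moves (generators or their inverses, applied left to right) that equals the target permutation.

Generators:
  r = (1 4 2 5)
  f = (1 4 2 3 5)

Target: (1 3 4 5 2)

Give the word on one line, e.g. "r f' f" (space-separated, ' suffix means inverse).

  after f': (1 5 3 2 4)
  after f': (1 3 4 5 2)

f' f'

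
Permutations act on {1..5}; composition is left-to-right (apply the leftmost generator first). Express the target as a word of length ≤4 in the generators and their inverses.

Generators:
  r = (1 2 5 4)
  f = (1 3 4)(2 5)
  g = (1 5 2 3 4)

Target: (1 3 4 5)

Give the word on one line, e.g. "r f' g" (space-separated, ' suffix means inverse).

  after r: (1 2 5 4)
  after g: (1 3 4 5)

r g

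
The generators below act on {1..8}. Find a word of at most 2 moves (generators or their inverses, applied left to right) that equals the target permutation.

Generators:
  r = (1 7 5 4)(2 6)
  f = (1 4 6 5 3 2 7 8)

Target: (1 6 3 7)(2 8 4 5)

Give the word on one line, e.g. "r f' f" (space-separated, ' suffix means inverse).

  after f: (1 4 6 5 3 2 7 8)
  after f: (1 6 3 7)(2 8 4 5)

f f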